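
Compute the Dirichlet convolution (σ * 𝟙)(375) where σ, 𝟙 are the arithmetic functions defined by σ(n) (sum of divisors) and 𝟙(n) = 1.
(σ * 𝟙)(375) = 970

Divisors of 375: [1, 3, 5, 15, 25, 75, 125, 375]. For each d | 375:
  d = 1: σ(1) · 𝟙(375/1) = 1 · 1 = 1
  d = 3: σ(3) · 𝟙(375/3) = 4 · 1 = 4
  d = 5: σ(5) · 𝟙(375/5) = 6 · 1 = 6
  d = 15: σ(15) · 𝟙(375/15) = 24 · 1 = 24
  d = 25: σ(25) · 𝟙(375/25) = 31 · 1 = 31
  d = 75: σ(75) · 𝟙(375/75) = 124 · 1 = 124
  d = 125: σ(125) · 𝟙(375/125) = 156 · 1 = 156
  d = 375: σ(375) · 𝟙(375/375) = 624 · 1 = 624
Summing: (σ * 𝟙)(375) = 1 + 4 + 6 + 24 + 31 + 124 + 156 + 624 = 970.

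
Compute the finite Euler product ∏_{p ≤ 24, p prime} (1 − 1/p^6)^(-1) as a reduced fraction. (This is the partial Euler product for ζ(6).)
∏ = 7921457489978054880231124911875/7786417203783354362865572118528

The primes p ≤ 24 are [2, 3, 5, 7, 11, 13, 17, 19, 23]. For each prime, (1 − 1/p^6)^(-1) = p^6 / (p^6 − 1). The product is (1 − 1/2^6)^(-1), (1 − 1/3^6)^(-1), (1 − 1/5^6)^(-1), (1 − 1/7^6)^(-1), (1 − 1/11^6)^(-1), (1 − 1/13^6)^(-1), (1 − 1/17^6)^(-1), (1 − 1/19^6)^(-1), (1 − 1/23^6)^(-1) = ∏ p^6 / (p^6 − 1) = 7921457489978054880231124911875/7786417203783354362865572118528.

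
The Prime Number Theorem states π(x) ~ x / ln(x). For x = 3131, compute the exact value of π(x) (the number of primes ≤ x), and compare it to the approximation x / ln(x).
π(3131) = 445;  x/ln(x) ≈ 388.99;  relative error ≈ 12.59%.

Directly count primes up to 3131: π(3131) = 445. The PNT approximation gives 3131/ln(3131) ≈ 3131/8.04911 ≈ 388.99. Relative error (π(x) − x/ln(x)) / π(x) ≈ 12.59%; the approximation is known to undercount slightly (Li(x) is a better estimate).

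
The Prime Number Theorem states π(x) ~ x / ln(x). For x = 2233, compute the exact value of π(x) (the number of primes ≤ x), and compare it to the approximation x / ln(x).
π(2233) = 331;  x/ln(x) ≈ 289.58;  relative error ≈ 12.51%.

Directly count primes up to 2233: π(2233) = 331. The PNT approximation gives 2233/ln(2233) ≈ 2233/7.71110 ≈ 289.58. Relative error (π(x) − x/ln(x)) / π(x) ≈ 12.51%; the approximation is known to undercount slightly (Li(x) is a better estimate).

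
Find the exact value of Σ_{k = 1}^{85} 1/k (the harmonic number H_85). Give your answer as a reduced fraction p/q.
H_85 = 3689819414629973415931738804725211919/734184632222154704090370027645633600

Direct summation: H_85 = 1 + 1/2 + ... + 1/85. The least common denominator is lcm(1, ..., 85) = 8076030954443701744994070304101969600; over this denominator the numerator is 8076030954443701744994070304101969600 + 4038015477221850872497035152050984800 + 2692010318147900581664690101367323200 + 2019007738610925436248517576025492400 + 1615206190888740348998814060820393920 + 1346005159073950290832345050683661600 + 1153718707777671677856295757728852800 + 1009503869305462718124258788012746200 + 897336772715966860554896700455774400 + 807603095444370174499407030410196960 + 734184632222154704090370027645633600 + 673002579536975145416172525341830800 + 621233150341823211153390023392459200 + 576859353888835838928147878864426400 + 538402063629580116332938020273464640 + 504751934652731359062129394006373100 + 475060644379041279117298253182468800 + 448668386357983430277448350227887200 + 425054260760194828683898437057998400 + 403801547722185087249703515205098480 + 384572902592557225952098585909617600 + 367092316111077352045185013822816800 + 351131780627987032391046534960955200 + 336501289768487572708086262670915400 + 323041238177748069799762812164078784 + 310616575170911605576695011696229600 + 299112257571988953518298900151924800 + 288429676944417919464073939432213200 + 278483826015300060172209320831102400 + 269201031814790058166469010136732320 + 260517127562700056290131300132321600 + 252375967326365679531064697003186550 + 244728210740718234696790009215211200 + 237530322189520639558649126591234400 + 230743741555534335571259151545770560 + 224334193178991715138724175113943600 + 218271106876856803918758656867620800 + 212527130380097414341949218528999200 + 207077716780607737051130007797486400 + 201900773861092543624851757602549240 + 196976364742529310853513909856145600 + 192286451296278612976049292954808800 + 187814673359155854534745821025627200 + 183546158055538676022592506911408400 + 179467354543193372110979340091154880 + 175565890313993516195523267480477600 + 171830445839227696702001495831956800 + 168250644884243786354043131335457700 + 164816958253953096836613679675550400 + 161520619088874034899881406082039392 + 158353548126347093039099417727489600 + 155308287585455802788347505848114800 + 152377942536673617830076798190603200 + 149556128785994476759149450075962400 + 146836926444430940818074005529126720 + 144214838472208959732036969716106600 + 141684753586731609561299479019332800 + 139241913007650030086104660415551200 + 136881880583791554999899496679694400 + 134600515907395029083234505068366160 + 132393950072847569590066726296753600 + 130258563781350028145065650066160800 + 128190967530852408650699528636539200 + 126187983663182839765532348501593275 + 124246630068364642230678004678491840 + 122364105370359117348395004607605600 + 120537775439458234999911497076148800 + 118765161094760319779324563295617200 + 117043926875995677463682178320318400 + 115371870777767167785629575772885280 + 113746914851319742887240426818337600 + 112167096589495857569362087556971800 + 110630561019776736232795483617835200 + 109135553438428401959379328433810400 + 107680412725916023266587604054692928 + 106263565190048707170974609264499600 + 104883518888879243441481432520804800 + 103538858390303868525565003898743200 + 102228239929667110696127472203822400 + 100950386930546271812425878801274620 + 99704085857329651172766300050641600 + 98488182371264655426756954928072800 + 97301577764381948734868316916891200 + 96143225648139306488024646477404400 + 95012128875808255823459650636493760 = 40588013560929707575249126851977331109, so H_85 = 40588013560929707575249126851977331109/8076030954443701744994070304101969600; reducing by gcd(40588013560929707575249126851977331109, 8076030954443701744994070304101969600) = 11 gives 3689819414629973415931738804725211919/734184632222154704090370027645633600 ≈ 5.02574. (The PNT-adjacent estimate ln(85) + γ ≈ 5.01987 matches within O(1/n).)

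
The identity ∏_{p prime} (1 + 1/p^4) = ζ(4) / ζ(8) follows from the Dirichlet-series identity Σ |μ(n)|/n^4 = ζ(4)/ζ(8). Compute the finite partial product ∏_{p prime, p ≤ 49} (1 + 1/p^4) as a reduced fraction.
∏ = 47811026860845170938198805915402199301066734558460286583378224128/44354583229145063659978971326989541656878007876738536067589135625

The primes p ≤ 49 are [2, 3, 5, 7, 11, 13, 17, 19, 23, 29, 31, 37, 41, 43, 47]. For each, (1 + 1/p^4) = (p^4 + 1)/p^4. Multiplying these fractions over p ∈ [2, 3, 5, 7, 11, 13, 17, 19, 23, 29, 31, 37, 41, 43, 47] gives 47811026860845170938198805915402199301066734558460286583378224128/44354583229145063659978971326989541656878007876738536067589135625. (In the limit P → ∞ this tends to ζ(4)/ζ(8).)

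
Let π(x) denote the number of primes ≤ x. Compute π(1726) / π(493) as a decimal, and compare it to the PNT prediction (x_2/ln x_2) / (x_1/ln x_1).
π(1726)/π(493) = 269/94 ≈ 2.8617;  PNT prediction ≈ 2.9124.

π(493) = 94 and π(1726) = 269, so π(1726)/π(493) ≈ 2.8617. The PNT-predicted ratio is (1726/ln(1726)) / (493/ln(493)) ≈ 2.9124. The two agree to within a few percent, as expected.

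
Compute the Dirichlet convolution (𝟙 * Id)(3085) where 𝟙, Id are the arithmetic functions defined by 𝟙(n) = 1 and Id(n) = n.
(𝟙 * Id)(3085) = 3708

Divisors of 3085: [1, 5, 617, 3085]. For each d | 3085:
  d = 1: 𝟙(1) · Id(3085/1) = 1 · 3085 = 3085
  d = 5: 𝟙(5) · Id(3085/5) = 1 · 617 = 617
  d = 617: 𝟙(617) · Id(3085/617) = 1 · 5 = 5
  d = 3085: 𝟙(3085) · Id(3085/3085) = 1 · 1 = 1
Summing: (𝟙 * Id)(3085) = 3085 + 617 + 5 + 1 = 3708.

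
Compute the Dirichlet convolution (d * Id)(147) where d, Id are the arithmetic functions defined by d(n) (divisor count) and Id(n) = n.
(d * Id)(147) = 330

Divisors of 147: [1, 3, 7, 21, 49, 147]. For each d | 147:
  d = 1: d(1) · Id(147/1) = 1 · 147 = 147
  d = 3: d(3) · Id(147/3) = 2 · 49 = 98
  d = 7: d(7) · Id(147/7) = 2 · 21 = 42
  d = 21: d(21) · Id(147/21) = 4 · 7 = 28
  d = 49: d(49) · Id(147/49) = 3 · 3 = 9
  d = 147: d(147) · Id(147/147) = 6 · 1 = 6
Summing: (d * Id)(147) = 147 + 98 + 42 + 28 + 9 + 6 = 330.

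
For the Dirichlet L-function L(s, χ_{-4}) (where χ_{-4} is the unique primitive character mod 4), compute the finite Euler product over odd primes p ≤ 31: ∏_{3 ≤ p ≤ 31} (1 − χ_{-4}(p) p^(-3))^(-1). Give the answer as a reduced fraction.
∏ = 16829566118167783909225/17369167366519535960064

The odd primes p ≤ 31 are [3, 5, 7, 11, 13, 17, 19, 23, 29, 31]. For each, χ(p) = 1 if p ≡ 1 mod 4, χ(p) = −1 if p ≡ 3 mod 4. Taking (1 − χ(p)/p^3)^(-1) = p^3/(p^3 − χ(p)): (1 − (-1)/3^3)^(-1) · (1 − (1)/5^3)^(-1) · (1 − (-1)/7^3)^(-1) · (1 − (-1)/11^3)^(-1) · (1 − (1)/13^3)^(-1) · (1 − (1)/17^3)^(-1) · (1 − (-1)/19^3)^(-1) · (1 − (-1)/23^3)^(-1) · (1 − (1)/29^3)^(-1) · (1 − (-1)/31^3)^(-1) = 16829566118167783909225/17369167366519535960064.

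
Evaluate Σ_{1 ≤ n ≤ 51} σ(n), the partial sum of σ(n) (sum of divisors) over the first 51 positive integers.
Σ_{n ≤ 51} σ(n) = 2152

Compute σ(n) for each 1 ≤ n ≤ 51: σ(1) = 1, σ(2) = 3, σ(3) = 4, σ(4) = 7, σ(5) = 6, σ(6) = 12, σ(7) = 8, σ(8) = 15, σ(9) = 13, σ(10) = 18, σ(11) = 12, σ(12) = 28, σ(13) = 14, σ(14) = 24, σ(15) = 24, σ(16) = 31, σ(17) = 18, σ(18) = 39, σ(19) = 20, σ(20) = 42, σ(21) = 32, σ(22) = 36, σ(23) = 24, σ(24) = 60, σ(25) = 31, σ(26) = 42, σ(27) = 40, σ(28) = 56, σ(29) = 30, σ(30) = 72, σ(31) = 32, σ(32) = 63, σ(33) = 48, σ(34) = 54, σ(35) = 48, σ(36) = 91, σ(37) = 38, σ(38) = 60, σ(39) = 56, σ(40) = 90, σ(41) = 42, σ(42) = 96, σ(43) = 44, σ(44) = 84, σ(45) = 78, σ(46) = 72, σ(47) = 48, σ(48) = 124, σ(49) = 57, σ(50) = 93, σ(51) = 72. Summing all 51 values: 2152. (Average order: Σ_{n ≤ x} σ(n) ~ (π²/12) x². For x = 51, (π²/12)·51² ≈ 2139.24.)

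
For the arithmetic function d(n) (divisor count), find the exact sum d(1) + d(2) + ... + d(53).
Σ_{n ≤ 53} d(n) = 219

Compute d(n) for each 1 ≤ n ≤ 53: d(1) = 1, d(2) = 2, d(3) = 2, d(4) = 3, d(5) = 2, d(6) = 4, d(7) = 2, d(8) = 4, d(9) = 3, d(10) = 4, d(11) = 2, d(12) = 6, d(13) = 2, d(14) = 4, d(15) = 4, d(16) = 5, d(17) = 2, d(18) = 6, d(19) = 2, d(20) = 6, d(21) = 4, d(22) = 4, d(23) = 2, d(24) = 8, d(25) = 3, d(26) = 4, d(27) = 4, d(28) = 6, d(29) = 2, d(30) = 8, d(31) = 2, d(32) = 6, d(33) = 4, d(34) = 4, d(35) = 4, d(36) = 9, d(37) = 2, d(38) = 4, d(39) = 4, d(40) = 8, d(41) = 2, d(42) = 8, d(43) = 2, d(44) = 6, d(45) = 6, d(46) = 4, d(47) = 2, d(48) = 10, d(49) = 3, d(50) = 6, d(51) = 4, d(52) = 6, d(53) = 2. Summing all 53 values: 219. (Dirichlet's divisor formula: Σ_{n ≤ x} d(n) = x ln(x) + (2γ − 1) x + O(√x). For x = 53, the asymptotic estimate is ≈ 218.61.)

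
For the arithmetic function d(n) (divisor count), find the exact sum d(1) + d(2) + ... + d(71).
Σ_{n ≤ 71} d(n) = 314

Compute d(n) for each 1 ≤ n ≤ 71: d(1) = 1, d(2) = 2, d(3) = 2, d(4) = 3, d(5) = 2, d(6) = 4, d(7) = 2, d(8) = 4, d(9) = 3, d(10) = 4, d(11) = 2, d(12) = 6, d(13) = 2, d(14) = 4, d(15) = 4, d(16) = 5, d(17) = 2, d(18) = 6, d(19) = 2, d(20) = 6, d(21) = 4, d(22) = 4, d(23) = 2, d(24) = 8, d(25) = 3, d(26) = 4, d(27) = 4, d(28) = 6, d(29) = 2, d(30) = 8, d(31) = 2, d(32) = 6, d(33) = 4, d(34) = 4, d(35) = 4, d(36) = 9, d(37) = 2, d(38) = 4, d(39) = 4, d(40) = 8, d(41) = 2, d(42) = 8, d(43) = 2, d(44) = 6, d(45) = 6, d(46) = 4, d(47) = 2, d(48) = 10, d(49) = 3, d(50) = 6, d(51) = 4, d(52) = 6, d(53) = 2, d(54) = 8, d(55) = 4, d(56) = 8, d(57) = 4, d(58) = 4, d(59) = 2, d(60) = 12, d(61) = 2, d(62) = 4, d(63) = 6, d(64) = 7, d(65) = 4, d(66) = 8, d(67) = 2, d(68) = 6, d(69) = 4, d(70) = 8, d(71) = 2. Summing all 71 values: 314. (Dirichlet's divisor formula: Σ_{n ≤ x} d(n) = x ln(x) + (2γ − 1) x + O(√x). For x = 71, the asymptotic estimate is ≈ 313.61.)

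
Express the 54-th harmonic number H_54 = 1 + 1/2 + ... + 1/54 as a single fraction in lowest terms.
H_54 = 250503836021181200128409/54749786241679275146400

Direct summation: H_54 = 1 + 1/2 + ... + 1/54. The least common denominator is lcm(1, ..., 54) = 164249358725037825439200; over this denominator the numerator is 164249358725037825439200 + 82124679362518912719600 + 54749786241679275146400 + 41062339681259456359800 + 32849871745007565087840 + 27374893120839637573200 + 23464194103576832205600 + 20531169840629728179900 + 18249928747226425048800 + 16424935872503782543920 + 14931759884094347767200 + 13687446560419818786600 + 12634566055772140418400 + 11732097051788416102800 + 10949957248335855029280 + 10265584920314864089950 + 9661726983825754437600 + 9124964373613212524400 + 8644703090791464496800 + 8212467936251891271960 + 7821398034525610735200 + 7465879942047173883600 + 7141276466305992410400 + 6843723280209909393300 + 6569974349001513017568 + 6317283027886070209200 + 6083309582408808349600 + 5866048525894208051400 + 5663770990518545704800 + 5474978624167927514640 + 5298366410485091143200 + 5132792460157432044975 + 4977253294698115922400 + 4830863491912877218800 + 4692838820715366441120 + 4562482186806606262200 + 4439171857433454741600 + 4322351545395732248400 + 4211522018590713472800 + 4106233968125945635980 + 4006081920122873791200 + 3910699017262805367600 + 3819752528489251754400 + 3732939971023586941800 + 3649985749445285009760 + 3570638233152996205200 + 3494667206915698413600 + 3421861640104954696650 + 3352027729082404600800 + 3284987174500756508784 + 3220575661275251479200 + 3158641513943035104600 + 3099044504245996706400 + 3041654791204404174800 = 751511508063543600385227, so H_54 = 751511508063543600385227/164249358725037825439200; reducing by gcd(751511508063543600385227, 164249358725037825439200) = 3 gives 250503836021181200128409/54749786241679275146400 ≈ 4.57543. (The PNT-adjacent estimate ln(54) + γ ≈ 4.56620 matches within O(1/n).)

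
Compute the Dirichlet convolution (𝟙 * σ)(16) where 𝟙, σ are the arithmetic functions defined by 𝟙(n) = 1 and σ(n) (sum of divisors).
(𝟙 * σ)(16) = 57

Divisors of 16: [1, 2, 4, 8, 16]. For each d | 16:
  d = 1: 𝟙(1) · σ(16/1) = 1 · 31 = 31
  d = 2: 𝟙(2) · σ(16/2) = 1 · 15 = 15
  d = 4: 𝟙(4) · σ(16/4) = 1 · 7 = 7
  d = 8: 𝟙(8) · σ(16/8) = 1 · 3 = 3
  d = 16: 𝟙(16) · σ(16/16) = 1 · 1 = 1
Summing: (𝟙 * σ)(16) = 31 + 15 + 7 + 3 + 1 = 57.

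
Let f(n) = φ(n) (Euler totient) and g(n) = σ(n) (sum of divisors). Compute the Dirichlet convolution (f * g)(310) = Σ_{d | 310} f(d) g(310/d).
(φ * σ)(310) = 2480

Divisors of 310: [1, 2, 5, 10, 31, 62, 155, 310]. For each d | 310:
  d = 1: φ(1) · σ(310/1) = 1 · 576 = 576
  d = 2: φ(2) · σ(310/2) = 1 · 192 = 192
  d = 5: φ(5) · σ(310/5) = 4 · 96 = 384
  d = 10: φ(10) · σ(310/10) = 4 · 32 = 128
  d = 31: φ(31) · σ(310/31) = 30 · 18 = 540
  d = 62: φ(62) · σ(310/62) = 30 · 6 = 180
  d = 155: φ(155) · σ(310/155) = 120 · 3 = 360
  d = 310: φ(310) · σ(310/310) = 120 · 1 = 120
Summing: (φ * σ)(310) = 576 + 192 + 384 + 128 + 540 + 180 + 360 + 120 = 2480.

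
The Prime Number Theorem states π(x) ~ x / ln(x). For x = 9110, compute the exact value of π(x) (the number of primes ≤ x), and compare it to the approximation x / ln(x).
π(9110) = 1130;  x/ln(x) ≈ 999.22;  relative error ≈ 11.57%.

Directly count primes up to 9110: π(9110) = 1130. The PNT approximation gives 9110/ln(9110) ≈ 9110/9.11713 ≈ 999.22. Relative error (π(x) − x/ln(x)) / π(x) ≈ 11.57%; the approximation is known to undercount slightly (Li(x) is a better estimate).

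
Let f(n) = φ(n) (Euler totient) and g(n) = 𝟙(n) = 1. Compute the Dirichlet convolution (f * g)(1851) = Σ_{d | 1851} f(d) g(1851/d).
(φ * 𝟙)(1851) = 1851

Divisors of 1851: [1, 3, 617, 1851]. For each d | 1851:
  d = 1: φ(1) · 𝟙(1851/1) = 1 · 1 = 1
  d = 3: φ(3) · 𝟙(1851/3) = 2 · 1 = 2
  d = 617: φ(617) · 𝟙(1851/617) = 616 · 1 = 616
  d = 1851: φ(1851) · 𝟙(1851/1851) = 1232 · 1 = 1232
Summing: (φ * 𝟙)(1851) = 1 + 2 + 616 + 1232 = 1851.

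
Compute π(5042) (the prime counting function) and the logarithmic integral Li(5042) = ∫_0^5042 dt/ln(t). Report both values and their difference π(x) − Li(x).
π(5042) = 675;  Li(5042) ≈ 689.21;  π(x) − Li(x) ≈ -14.21.

Direct count of primes ≤ 5042 gives π(5042) = 675. Numerical evaluation of the logarithmic integral gives Li(5042) ≈ 689.21. The difference π(x) − Li(x) ≈ -14.21 is typically negative for small/moderate x (Li(x) overestimates), though Littlewood's theorem shows this sign changes infinitely often.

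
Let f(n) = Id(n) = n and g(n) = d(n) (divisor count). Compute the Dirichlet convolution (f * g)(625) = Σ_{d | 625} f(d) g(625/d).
(Id * d)(625) = 975

Divisors of 625: [1, 5, 25, 125, 625]. For each d | 625:
  d = 1: Id(1) · d(625/1) = 1 · 5 = 5
  d = 5: Id(5) · d(625/5) = 5 · 4 = 20
  d = 25: Id(25) · d(625/25) = 25 · 3 = 75
  d = 125: Id(125) · d(625/125) = 125 · 2 = 250
  d = 625: Id(625) · d(625/625) = 625 · 1 = 625
Summing: (Id * d)(625) = 5 + 20 + 75 + 250 + 625 = 975.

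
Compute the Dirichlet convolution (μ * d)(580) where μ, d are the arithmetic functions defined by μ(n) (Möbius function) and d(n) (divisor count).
(μ * d)(580) = 1

Divisors of 580: [1, 2, 4, 5, 10, 20, 29, 58, 116, 145, 290, 580]. For each d | 580:
  d = 1: μ(1) · d(580/1) = 1 · 12 = 12
  d = 2: μ(2) · d(580/2) = -1 · 8 = -8
  d = 4: μ(4) · d(580/4) = 0 · 4 = 0
  d = 5: μ(5) · d(580/5) = -1 · 6 = -6
  d = 10: μ(10) · d(580/10) = 1 · 4 = 4
  d = 20: μ(20) · d(580/20) = 0 · 2 = 0
  d = 29: μ(29) · d(580/29) = -1 · 6 = -6
  d = 58: μ(58) · d(580/58) = 1 · 4 = 4
  d = 116: μ(116) · d(580/116) = 0 · 2 = 0
  d = 145: μ(145) · d(580/145) = 1 · 3 = 3
  d = 290: μ(290) · d(580/290) = -1 · 2 = -2
  d = 580: μ(580) · d(580/580) = 0 · 1 = 0
Summing: (μ * d)(580) = 12 + -8 + 0 + -6 + 4 + 0 + -6 + 4 + 0 + 3 + -2 + 0 = 1.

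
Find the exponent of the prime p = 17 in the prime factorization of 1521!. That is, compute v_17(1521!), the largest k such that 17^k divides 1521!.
v_17(1521!) = 94

Legendre's formula: v_p(n!) = Σ_{k ≥ 1} ⌊n / p^k⌋. For p = 17, n = 1521, the terms are:
  ⌊1521/17^1⌋ = ⌊1521/17⌋ = 89
  ⌊1521/17^2⌋ = ⌊1521/289⌋ = 5
(the next term ⌊1521/17^3⌋ = 0, terminating the sum). Summing: v_17(1521!) = 89 + 5 = 94.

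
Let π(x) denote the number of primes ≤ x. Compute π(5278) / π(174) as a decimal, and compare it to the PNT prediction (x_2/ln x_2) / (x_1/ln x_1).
π(5278)/π(174) = 699/40 ≈ 17.4750;  PNT prediction ≈ 18.2576.

π(174) = 40 and π(5278) = 699, so π(5278)/π(174) ≈ 17.4750. The PNT-predicted ratio is (5278/ln(5278)) / (174/ln(174)) ≈ 18.2576. The two agree to within a few percent, as expected.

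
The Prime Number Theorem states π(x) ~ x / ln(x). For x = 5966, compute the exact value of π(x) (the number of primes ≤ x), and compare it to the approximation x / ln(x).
π(5966) = 781;  x/ln(x) ≈ 686.23;  relative error ≈ 12.13%.

Directly count primes up to 5966: π(5966) = 781. The PNT approximation gives 5966/ln(5966) ≈ 5966/8.69383 ≈ 686.23. Relative error (π(x) − x/ln(x)) / π(x) ≈ 12.13%; the approximation is known to undercount slightly (Li(x) is a better estimate).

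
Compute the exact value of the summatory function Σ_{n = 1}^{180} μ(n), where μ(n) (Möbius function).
Σ_{n ≤ 180} μ(n) = -3

Compute μ(n) for each 1 ≤ n ≤ 180: μ(1) = 1, μ(2) = -1, μ(3) = -1, μ(4) = 0, μ(5) = -1, μ(6) = 1, μ(7) = -1, μ(8) = 0, μ(9) = 0, μ(10) = 1, μ(11) = -1, μ(12) = 0, μ(13) = -1, μ(14) = 1, μ(15) = 1, μ(16) = 0, μ(17) = -1, μ(18) = 0, μ(19) = -1, μ(20) = 0, μ(21) = 1, μ(22) = 1, μ(23) = -1, μ(24) = 0, μ(25) = 0, μ(26) = 1, μ(27) = 0, μ(28) = 0, μ(29) = -1, μ(30) = -1, μ(31) = -1, μ(32) = 0, μ(33) = 1, μ(34) = 1, μ(35) = 1, μ(36) = 0, μ(37) = -1, μ(38) = 1, μ(39) = 1, μ(40) = 0, μ(41) = -1, μ(42) = -1, μ(43) = -1, μ(44) = 0, μ(45) = 0, μ(46) = 1, μ(47) = -1, μ(48) = 0, μ(49) = 0, μ(50) = 0, μ(51) = 1, μ(52) = 0, μ(53) = -1, μ(54) = 0, μ(55) = 1, μ(56) = 0, μ(57) = 1, μ(58) = 1, μ(59) = -1, μ(60) = 0, μ(61) = -1, μ(62) = 1, μ(63) = 0, μ(64) = 0, μ(65) = 1, μ(66) = -1, μ(67) = -1, μ(68) = 0, μ(69) = 1, μ(70) = -1, μ(71) = -1, μ(72) = 0, μ(73) = -1, μ(74) = 1, μ(75) = 0, μ(76) = 0, μ(77) = 1, μ(78) = -1, μ(79) = -1, μ(80) = 0, μ(81) = 0, μ(82) = 1, μ(83) = -1, μ(84) = 0, μ(85) = 1, μ(86) = 1, μ(87) = 1, μ(88) = 0, μ(89) = -1, μ(90) = 0, μ(91) = 1, μ(92) = 0, μ(93) = 1, μ(94) = 1, μ(95) = 1, μ(96) = 0, μ(97) = -1, μ(98) = 0, μ(99) = 0, μ(100) = 0, μ(101) = -1, μ(102) = -1, μ(103) = -1, μ(104) = 0, μ(105) = -1, μ(106) = 1, μ(107) = -1, μ(108) = 0, μ(109) = -1, μ(110) = -1, μ(111) = 1, μ(112) = 0, μ(113) = -1, μ(114) = -1, μ(115) = 1, μ(116) = 0, μ(117) = 0, μ(118) = 1, μ(119) = 1, μ(120) = 0, μ(121) = 0, μ(122) = 1, μ(123) = 1, μ(124) = 0, μ(125) = 0, μ(126) = 0, μ(127) = -1, μ(128) = 0, μ(129) = 1, μ(130) = -1, μ(131) = -1, μ(132) = 0, μ(133) = 1, μ(134) = 1, μ(135) = 0, μ(136) = 0, μ(137) = -1, μ(138) = -1, μ(139) = -1, μ(140) = 0, μ(141) = 1, μ(142) = 1, μ(143) = 1, μ(144) = 0, μ(145) = 1, μ(146) = 1, μ(147) = 0, μ(148) = 0, μ(149) = -1, μ(150) = 0, μ(151) = -1, μ(152) = 0, μ(153) = 0, μ(154) = -1, μ(155) = 1, μ(156) = 0, μ(157) = -1, μ(158) = 1, μ(159) = 1, μ(160) = 0, μ(161) = 1, μ(162) = 0, μ(163) = -1, μ(164) = 0, μ(165) = -1, μ(166) = 1, μ(167) = -1, μ(168) = 0, μ(169) = 0, μ(170) = -1, μ(171) = 0, μ(172) = 0, μ(173) = -1, μ(174) = -1, μ(175) = 0, μ(176) = 0, μ(177) = 1, μ(178) = 1, μ(179) = -1, μ(180) = 0. Summing all 180 values: -3. (Mertens function M(x) = Σ_{n ≤ x} μ(n); on average M(x) should be small (PNT ⟺ M(x) = o(x)).)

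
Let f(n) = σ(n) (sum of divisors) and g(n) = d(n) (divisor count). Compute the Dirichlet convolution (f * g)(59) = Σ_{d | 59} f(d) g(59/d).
(σ * d)(59) = 62

Divisors of 59: [1, 59]. For each d | 59:
  d = 1: σ(1) · d(59/1) = 1 · 2 = 2
  d = 59: σ(59) · d(59/59) = 60 · 1 = 60
Summing: (σ * d)(59) = 2 + 60 = 62.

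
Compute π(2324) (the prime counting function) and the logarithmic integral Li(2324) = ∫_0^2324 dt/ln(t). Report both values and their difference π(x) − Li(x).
π(2324) = 344;  Li(2324) ≈ 357.01;  π(x) − Li(x) ≈ -13.01.

Direct count of primes ≤ 2324 gives π(2324) = 344. Numerical evaluation of the logarithmic integral gives Li(2324) ≈ 357.01. The difference π(x) − Li(x) ≈ -13.01 is typically negative for small/moderate x (Li(x) overestimates), though Littlewood's theorem shows this sign changes infinitely often.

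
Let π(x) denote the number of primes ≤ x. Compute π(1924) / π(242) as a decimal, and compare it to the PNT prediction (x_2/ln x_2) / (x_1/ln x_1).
π(1924)/π(242) = 293/53 ≈ 5.5283;  PNT prediction ≈ 5.7707.

π(242) = 53 and π(1924) = 293, so π(1924)/π(242) ≈ 5.5283. The PNT-predicted ratio is (1924/ln(1924)) / (242/ln(242)) ≈ 5.7707. The two agree to within a few percent, as expected.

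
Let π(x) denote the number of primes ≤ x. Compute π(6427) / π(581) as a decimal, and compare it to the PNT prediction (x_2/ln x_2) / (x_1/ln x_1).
π(6427)/π(581) = 836/106 ≈ 7.8868;  PNT prediction ≈ 8.0297.

π(581) = 106 and π(6427) = 836, so π(6427)/π(581) ≈ 7.8868. The PNT-predicted ratio is (6427/ln(6427)) / (581/ln(581)) ≈ 8.0297. The two agree to within a few percent, as expected.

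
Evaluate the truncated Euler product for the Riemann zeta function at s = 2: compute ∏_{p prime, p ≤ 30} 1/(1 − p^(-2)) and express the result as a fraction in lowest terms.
∏ = 86285158710179/52836150804480

The primes p ≤ 30 are [2, 3, 5, 7, 11, 13, 17, 19, 23, 29]. For each prime, (1 − 1/p^2)^(-1) = p^2 / (p^2 − 1). The product is (1 − 1/2^2)^(-1), (1 − 1/3^2)^(-1), (1 − 1/5^2)^(-1), (1 − 1/7^2)^(-1), (1 − 1/11^2)^(-1), (1 − 1/13^2)^(-1), (1 − 1/17^2)^(-1), (1 − 1/19^2)^(-1), (1 − 1/23^2)^(-1), (1 − 1/29^2)^(-1) = ∏ p^2 / (p^2 − 1) = 86285158710179/52836150804480.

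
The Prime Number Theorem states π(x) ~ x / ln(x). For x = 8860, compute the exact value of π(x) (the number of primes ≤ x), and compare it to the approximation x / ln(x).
π(8860) = 1103;  x/ln(x) ≈ 974.77;  relative error ≈ 11.63%.

Directly count primes up to 8860: π(8860) = 1103. The PNT approximation gives 8860/ln(8860) ≈ 8860/9.08930 ≈ 974.77. Relative error (π(x) − x/ln(x)) / π(x) ≈ 11.63%; the approximation is known to undercount slightly (Li(x) is a better estimate).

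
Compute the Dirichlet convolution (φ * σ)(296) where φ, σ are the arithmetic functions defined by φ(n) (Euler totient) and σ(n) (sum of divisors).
(φ * σ)(296) = 2368

Divisors of 296: [1, 2, 4, 8, 37, 74, 148, 296]. For each d | 296:
  d = 1: φ(1) · σ(296/1) = 1 · 570 = 570
  d = 2: φ(2) · σ(296/2) = 1 · 266 = 266
  d = 4: φ(4) · σ(296/4) = 2 · 114 = 228
  d = 8: φ(8) · σ(296/8) = 4 · 38 = 152
  d = 37: φ(37) · σ(296/37) = 36 · 15 = 540
  d = 74: φ(74) · σ(296/74) = 36 · 7 = 252
  d = 148: φ(148) · σ(296/148) = 72 · 3 = 216
  d = 296: φ(296) · σ(296/296) = 144 · 1 = 144
Summing: (φ * σ)(296) = 570 + 266 + 228 + 152 + 540 + 252 + 216 + 144 = 2368.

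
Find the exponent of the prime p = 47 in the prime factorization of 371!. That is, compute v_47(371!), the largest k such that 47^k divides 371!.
v_47(371!) = 7

Legendre's formula: v_p(n!) = Σ_{k ≥ 1} ⌊n / p^k⌋. For p = 47, n = 371, the terms are:
  ⌊371/47^1⌋ = ⌊371/47⌋ = 7
(the next term ⌊371/47^2⌋ = 0, terminating the sum). Summing: v_47(371!) = 7 = 7.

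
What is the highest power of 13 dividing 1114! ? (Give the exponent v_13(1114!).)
v_13(1114!) = 91

Legendre's formula: v_p(n!) = Σ_{k ≥ 1} ⌊n / p^k⌋. For p = 13, n = 1114, the terms are:
  ⌊1114/13^1⌋ = ⌊1114/13⌋ = 85
  ⌊1114/13^2⌋ = ⌊1114/169⌋ = 6
(the next term ⌊1114/13^3⌋ = 0, terminating the sum). Summing: v_13(1114!) = 85 + 6 = 91.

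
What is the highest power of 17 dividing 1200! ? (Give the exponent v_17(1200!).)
v_17(1200!) = 74

Legendre's formula: v_p(n!) = Σ_{k ≥ 1} ⌊n / p^k⌋. For p = 17, n = 1200, the terms are:
  ⌊1200/17^1⌋ = ⌊1200/17⌋ = 70
  ⌊1200/17^2⌋ = ⌊1200/289⌋ = 4
(the next term ⌊1200/17^3⌋ = 0, terminating the sum). Summing: v_17(1200!) = 70 + 4 = 74.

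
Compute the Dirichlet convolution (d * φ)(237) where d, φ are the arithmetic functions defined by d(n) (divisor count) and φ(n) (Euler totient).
(d * φ)(237) = 320

Divisors of 237: [1, 3, 79, 237]. For each d | 237:
  d = 1: d(1) · φ(237/1) = 1 · 156 = 156
  d = 3: d(3) · φ(237/3) = 2 · 78 = 156
  d = 79: d(79) · φ(237/79) = 2 · 2 = 4
  d = 237: d(237) · φ(237/237) = 4 · 1 = 4
Summing: (d * φ)(237) = 156 + 156 + 4 + 4 = 320.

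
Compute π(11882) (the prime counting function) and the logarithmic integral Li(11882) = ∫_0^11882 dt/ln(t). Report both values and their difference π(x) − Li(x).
π(11882) = 1423;  Li(11882) ≈ 1448.53;  π(x) − Li(x) ≈ -25.53.

Direct count of primes ≤ 11882 gives π(11882) = 1423. Numerical evaluation of the logarithmic integral gives Li(11882) ≈ 1448.53. The difference π(x) − Li(x) ≈ -25.53 is typically negative for small/moderate x (Li(x) overestimates), though Littlewood's theorem shows this sign changes infinitely often.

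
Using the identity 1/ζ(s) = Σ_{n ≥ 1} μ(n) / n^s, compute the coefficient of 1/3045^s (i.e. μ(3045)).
μ(3045) = 1

Factor n = 3045 = 3 · 5 · 7 · 29. μ(n) = 0 if any exponent ≥ 2 (not squarefree); otherwise μ(n) = (−1)^{ω(n)} where ω(n) is the number of distinct prime factors. Applying: μ(3045) = 1.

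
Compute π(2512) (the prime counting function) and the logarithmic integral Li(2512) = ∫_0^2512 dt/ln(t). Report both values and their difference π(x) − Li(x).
π(2512) = 368;  Li(2512) ≈ 381.14;  π(x) − Li(x) ≈ -13.14.

Direct count of primes ≤ 2512 gives π(2512) = 368. Numerical evaluation of the logarithmic integral gives Li(2512) ≈ 381.14. The difference π(x) − Li(x) ≈ -13.14 is typically negative for small/moderate x (Li(x) overestimates), though Littlewood's theorem shows this sign changes infinitely often.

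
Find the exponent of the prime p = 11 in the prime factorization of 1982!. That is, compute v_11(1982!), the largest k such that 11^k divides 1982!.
v_11(1982!) = 197

Legendre's formula: v_p(n!) = Σ_{k ≥ 1} ⌊n / p^k⌋. For p = 11, n = 1982, the terms are:
  ⌊1982/11^1⌋ = ⌊1982/11⌋ = 180
  ⌊1982/11^2⌋ = ⌊1982/121⌋ = 16
  ⌊1982/11^3⌋ = ⌊1982/1331⌋ = 1
(the next term ⌊1982/11^4⌋ = 0, terminating the sum). Summing: v_11(1982!) = 180 + 16 + 1 = 197.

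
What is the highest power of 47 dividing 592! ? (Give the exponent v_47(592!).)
v_47(592!) = 12

Legendre's formula: v_p(n!) = Σ_{k ≥ 1} ⌊n / p^k⌋. For p = 47, n = 592, the terms are:
  ⌊592/47^1⌋ = ⌊592/47⌋ = 12
(the next term ⌊592/47^2⌋ = 0, terminating the sum). Summing: v_47(592!) = 12 = 12.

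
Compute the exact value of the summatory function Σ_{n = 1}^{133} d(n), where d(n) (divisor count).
Σ_{n ≤ 133} d(n) = 675

Compute d(n) for each 1 ≤ n ≤ 133: d(1) = 1, d(2) = 2, d(3) = 2, d(4) = 3, d(5) = 2, d(6) = 4, d(7) = 2, d(8) = 4, d(9) = 3, d(10) = 4, d(11) = 2, d(12) = 6, d(13) = 2, d(14) = 4, d(15) = 4, d(16) = 5, d(17) = 2, d(18) = 6, d(19) = 2, d(20) = 6, d(21) = 4, d(22) = 4, d(23) = 2, d(24) = 8, d(25) = 3, d(26) = 4, d(27) = 4, d(28) = 6, d(29) = 2, d(30) = 8, d(31) = 2, d(32) = 6, d(33) = 4, d(34) = 4, d(35) = 4, d(36) = 9, d(37) = 2, d(38) = 4, d(39) = 4, d(40) = 8, d(41) = 2, d(42) = 8, d(43) = 2, d(44) = 6, d(45) = 6, d(46) = 4, d(47) = 2, d(48) = 10, d(49) = 3, d(50) = 6, d(51) = 4, d(52) = 6, d(53) = 2, d(54) = 8, d(55) = 4, d(56) = 8, d(57) = 4, d(58) = 4, d(59) = 2, d(60) = 12, d(61) = 2, d(62) = 4, d(63) = 6, d(64) = 7, d(65) = 4, d(66) = 8, d(67) = 2, d(68) = 6, d(69) = 4, d(70) = 8, d(71) = 2, d(72) = 12, d(73) = 2, d(74) = 4, d(75) = 6, d(76) = 6, d(77) = 4, d(78) = 8, d(79) = 2, d(80) = 10, d(81) = 5, d(82) = 4, d(83) = 2, d(84) = 12, d(85) = 4, d(86) = 4, d(87) = 4, d(88) = 8, d(89) = 2, d(90) = 12, d(91) = 4, d(92) = 6, d(93) = 4, d(94) = 4, d(95) = 4, d(96) = 12, d(97) = 2, d(98) = 6, d(99) = 6, d(100) = 9, d(101) = 2, d(102) = 8, d(103) = 2, d(104) = 8, d(105) = 8, d(106) = 4, d(107) = 2, d(108) = 12, d(109) = 2, d(110) = 8, d(111) = 4, d(112) = 10, d(113) = 2, d(114) = 8, d(115) = 4, d(116) = 6, d(117) = 6, d(118) = 4, d(119) = 4, d(120) = 16, d(121) = 3, d(122) = 4, d(123) = 4, d(124) = 6, d(125) = 4, d(126) = 12, d(127) = 2, d(128) = 8, d(129) = 4, d(130) = 8, d(131) = 2, d(132) = 12, d(133) = 4. Summing all 133 values: 675. (Dirichlet's divisor formula: Σ_{n ≤ x} d(n) = x ln(x) + (2γ − 1) x + O(√x). For x = 133, the asymptotic estimate is ≈ 670.96.)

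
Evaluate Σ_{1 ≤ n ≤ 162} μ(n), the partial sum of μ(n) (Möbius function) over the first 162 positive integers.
Σ_{n ≤ 162} μ(n) = 1

Compute μ(n) for each 1 ≤ n ≤ 162: μ(1) = 1, μ(2) = -1, μ(3) = -1, μ(4) = 0, μ(5) = -1, μ(6) = 1, μ(7) = -1, μ(8) = 0, μ(9) = 0, μ(10) = 1, μ(11) = -1, μ(12) = 0, μ(13) = -1, μ(14) = 1, μ(15) = 1, μ(16) = 0, μ(17) = -1, μ(18) = 0, μ(19) = -1, μ(20) = 0, μ(21) = 1, μ(22) = 1, μ(23) = -1, μ(24) = 0, μ(25) = 0, μ(26) = 1, μ(27) = 0, μ(28) = 0, μ(29) = -1, μ(30) = -1, μ(31) = -1, μ(32) = 0, μ(33) = 1, μ(34) = 1, μ(35) = 1, μ(36) = 0, μ(37) = -1, μ(38) = 1, μ(39) = 1, μ(40) = 0, μ(41) = -1, μ(42) = -1, μ(43) = -1, μ(44) = 0, μ(45) = 0, μ(46) = 1, μ(47) = -1, μ(48) = 0, μ(49) = 0, μ(50) = 0, μ(51) = 1, μ(52) = 0, μ(53) = -1, μ(54) = 0, μ(55) = 1, μ(56) = 0, μ(57) = 1, μ(58) = 1, μ(59) = -1, μ(60) = 0, μ(61) = -1, μ(62) = 1, μ(63) = 0, μ(64) = 0, μ(65) = 1, μ(66) = -1, μ(67) = -1, μ(68) = 0, μ(69) = 1, μ(70) = -1, μ(71) = -1, μ(72) = 0, μ(73) = -1, μ(74) = 1, μ(75) = 0, μ(76) = 0, μ(77) = 1, μ(78) = -1, μ(79) = -1, μ(80) = 0, μ(81) = 0, μ(82) = 1, μ(83) = -1, μ(84) = 0, μ(85) = 1, μ(86) = 1, μ(87) = 1, μ(88) = 0, μ(89) = -1, μ(90) = 0, μ(91) = 1, μ(92) = 0, μ(93) = 1, μ(94) = 1, μ(95) = 1, μ(96) = 0, μ(97) = -1, μ(98) = 0, μ(99) = 0, μ(100) = 0, μ(101) = -1, μ(102) = -1, μ(103) = -1, μ(104) = 0, μ(105) = -1, μ(106) = 1, μ(107) = -1, μ(108) = 0, μ(109) = -1, μ(110) = -1, μ(111) = 1, μ(112) = 0, μ(113) = -1, μ(114) = -1, μ(115) = 1, μ(116) = 0, μ(117) = 0, μ(118) = 1, μ(119) = 1, μ(120) = 0, μ(121) = 0, μ(122) = 1, μ(123) = 1, μ(124) = 0, μ(125) = 0, μ(126) = 0, μ(127) = -1, μ(128) = 0, μ(129) = 1, μ(130) = -1, μ(131) = -1, μ(132) = 0, μ(133) = 1, μ(134) = 1, μ(135) = 0, μ(136) = 0, μ(137) = -1, μ(138) = -1, μ(139) = -1, μ(140) = 0, μ(141) = 1, μ(142) = 1, μ(143) = 1, μ(144) = 0, μ(145) = 1, μ(146) = 1, μ(147) = 0, μ(148) = 0, μ(149) = -1, μ(150) = 0, μ(151) = -1, μ(152) = 0, μ(153) = 0, μ(154) = -1, μ(155) = 1, μ(156) = 0, μ(157) = -1, μ(158) = 1, μ(159) = 1, μ(160) = 0, μ(161) = 1, μ(162) = 0. Summing all 162 values: 1. (Mertens function M(x) = Σ_{n ≤ x} μ(n); on average M(x) should be small (PNT ⟺ M(x) = o(x)).)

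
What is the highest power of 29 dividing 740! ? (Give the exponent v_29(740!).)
v_29(740!) = 25

Legendre's formula: v_p(n!) = Σ_{k ≥ 1} ⌊n / p^k⌋. For p = 29, n = 740, the terms are:
  ⌊740/29^1⌋ = ⌊740/29⌋ = 25
(the next term ⌊740/29^2⌋ = 0, terminating the sum). Summing: v_29(740!) = 25 = 25.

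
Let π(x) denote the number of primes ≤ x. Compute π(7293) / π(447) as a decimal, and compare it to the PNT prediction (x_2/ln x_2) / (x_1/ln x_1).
π(7293)/π(447) = 929/86 ≈ 10.8023;  PNT prediction ≈ 11.1939.

π(447) = 86 and π(7293) = 929, so π(7293)/π(447) ≈ 10.8023. The PNT-predicted ratio is (7293/ln(7293)) / (447/ln(447)) ≈ 11.1939. The two agree to within a few percent, as expected.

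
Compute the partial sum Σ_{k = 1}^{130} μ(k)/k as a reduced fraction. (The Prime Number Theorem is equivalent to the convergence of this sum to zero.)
Σ μ(k)/k = -2045175533356853827340059964229935649243392971/4014476939333036189094441199026045136645885247730

Values of μ(k) for 1 ≤ k ≤ 130: μ(1) = 1, μ(2) = -1, μ(3) = -1, μ(5) = -1, μ(6) = 1, μ(7) = -1, μ(10) = 1, μ(11) = -1, μ(13) = -1, μ(14) = 1, μ(15) = 1, μ(17) = -1, μ(19) = -1, μ(21) = 1, μ(22) = 1, μ(23) = -1, μ(26) = 1, μ(29) = -1, μ(30) = -1, μ(31) = -1, μ(33) = 1, μ(34) = 1, μ(35) = 1, μ(37) = -1, μ(38) = 1, μ(39) = 1, μ(41) = -1, μ(42) = -1, μ(43) = -1, μ(46) = 1, μ(47) = -1, μ(51) = 1, μ(53) = -1, μ(55) = 1, μ(57) = 1, μ(58) = 1, μ(59) = -1, μ(61) = -1, μ(62) = 1, μ(65) = 1, μ(66) = -1, μ(67) = -1, μ(69) = 1, μ(70) = -1, μ(71) = -1, μ(73) = -1, μ(74) = 1, μ(77) = 1, μ(78) = -1, μ(79) = -1, μ(82) = 1, μ(83) = -1, μ(85) = 1, μ(86) = 1, μ(87) = 1, μ(89) = -1, μ(91) = 1, μ(93) = 1, μ(94) = 1, μ(95) = 1, μ(97) = -1, μ(101) = -1, μ(102) = -1, μ(103) = -1, μ(105) = -1, μ(106) = 1, μ(107) = -1, μ(109) = -1, μ(110) = -1, μ(111) = 1, μ(113) = -1, μ(114) = -1, μ(115) = 1, μ(118) = 1, μ(119) = 1, μ(122) = 1, μ(123) = 1, μ(127) = -1, μ(129) = 1, μ(130) = -1, with μ = 0 on non-squarefree integers. Summing μ(k)/k for k where μ(k) ≠ 0 gives -2045175533356853827340059964229935649243392971/4014476939333036189094441199026045136645885247730 ≈ -0.0005. (PNT ⟺ this sum → 0 as n → ∞.)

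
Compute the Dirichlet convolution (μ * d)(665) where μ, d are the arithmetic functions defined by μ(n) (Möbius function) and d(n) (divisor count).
(μ * d)(665) = 1

Divisors of 665: [1, 5, 7, 19, 35, 95, 133, 665]. For each d | 665:
  d = 1: μ(1) · d(665/1) = 1 · 8 = 8
  d = 5: μ(5) · d(665/5) = -1 · 4 = -4
  d = 7: μ(7) · d(665/7) = -1 · 4 = -4
  d = 19: μ(19) · d(665/19) = -1 · 4 = -4
  d = 35: μ(35) · d(665/35) = 1 · 2 = 2
  d = 95: μ(95) · d(665/95) = 1 · 2 = 2
  d = 133: μ(133) · d(665/133) = 1 · 2 = 2
  d = 665: μ(665) · d(665/665) = -1 · 1 = -1
Summing: (μ * d)(665) = 8 + -4 + -4 + -4 + 2 + 2 + 2 + -1 = 1.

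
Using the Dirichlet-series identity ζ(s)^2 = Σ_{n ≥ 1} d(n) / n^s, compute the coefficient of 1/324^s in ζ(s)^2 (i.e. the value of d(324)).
d(324) = 15

ζ(s)^2 = (Σ 1/m^s)(Σ 1/k^s). The coefficient of 1/n^s in the product is the number of ordered pairs (m, k) with mk = n, which equals d(n). For n = 324, divisors are [1, 2, 3, 4, 6, 9, 12, 18, 27, 36, 54, 81, 108, 162, 324], so d(324) = 15.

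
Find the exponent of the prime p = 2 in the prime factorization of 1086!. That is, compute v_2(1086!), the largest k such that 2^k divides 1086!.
v_2(1086!) = 1080

Legendre's formula: v_p(n!) = Σ_{k ≥ 1} ⌊n / p^k⌋. For p = 2, n = 1086, the terms are:
  ⌊1086/2^1⌋ = ⌊1086/2⌋ = 543
  ⌊1086/2^2⌋ = ⌊1086/4⌋ = 271
  ⌊1086/2^3⌋ = ⌊1086/8⌋ = 135
  ⌊1086/2^4⌋ = ⌊1086/16⌋ = 67
  ⌊1086/2^5⌋ = ⌊1086/32⌋ = 33
  ⌊1086/2^6⌋ = ⌊1086/64⌋ = 16
  ⌊1086/2^7⌋ = ⌊1086/128⌋ = 8
  ⌊1086/2^8⌋ = ⌊1086/256⌋ = 4
  ⌊1086/2^9⌋ = ⌊1086/512⌋ = 2
  ⌊1086/2^10⌋ = ⌊1086/1024⌋ = 1
(the next term ⌊1086/2^11⌋ = 0, terminating the sum). Summing: v_2(1086!) = 543 + 271 + 135 + 67 + 33 + 16 + 8 + 4 + 2 + 1 = 1080.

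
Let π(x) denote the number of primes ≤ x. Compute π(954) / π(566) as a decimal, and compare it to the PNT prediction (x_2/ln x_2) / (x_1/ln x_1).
π(954)/π(566) = 162/103 ≈ 1.5728;  PNT prediction ≈ 1.5573.

π(566) = 103 and π(954) = 162, so π(954)/π(566) ≈ 1.5728. The PNT-predicted ratio is (954/ln(954)) / (566/ln(566)) ≈ 1.5573. The two agree to within a few percent, as expected.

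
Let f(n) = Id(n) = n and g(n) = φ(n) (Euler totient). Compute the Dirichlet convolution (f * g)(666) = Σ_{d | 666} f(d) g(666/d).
(Id * φ)(666) = 4599

Divisors of 666: [1, 2, 3, 6, 9, 18, 37, 74, 111, 222, 333, 666]. For each d | 666:
  d = 1: Id(1) · φ(666/1) = 1 · 216 = 216
  d = 2: Id(2) · φ(666/2) = 2 · 216 = 432
  d = 3: Id(3) · φ(666/3) = 3 · 72 = 216
  d = 6: Id(6) · φ(666/6) = 6 · 72 = 432
  d = 9: Id(9) · φ(666/9) = 9 · 36 = 324
  d = 18: Id(18) · φ(666/18) = 18 · 36 = 648
  d = 37: Id(37) · φ(666/37) = 37 · 6 = 222
  d = 74: Id(74) · φ(666/74) = 74 · 6 = 444
  d = 111: Id(111) · φ(666/111) = 111 · 2 = 222
  d = 222: Id(222) · φ(666/222) = 222 · 2 = 444
  d = 333: Id(333) · φ(666/333) = 333 · 1 = 333
  d = 666: Id(666) · φ(666/666) = 666 · 1 = 666
Summing: (Id * φ)(666) = 216 + 432 + 216 + 432 + 324 + 648 + 222 + 444 + 222 + 444 + 333 + 666 = 4599.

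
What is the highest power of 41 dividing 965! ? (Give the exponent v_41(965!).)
v_41(965!) = 23

Legendre's formula: v_p(n!) = Σ_{k ≥ 1} ⌊n / p^k⌋. For p = 41, n = 965, the terms are:
  ⌊965/41^1⌋ = ⌊965/41⌋ = 23
(the next term ⌊965/41^2⌋ = 0, terminating the sum). Summing: v_41(965!) = 23 = 23.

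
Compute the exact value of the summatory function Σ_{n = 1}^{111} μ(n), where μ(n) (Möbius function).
Σ_{n ≤ 111} μ(n) = -4

Compute μ(n) for each 1 ≤ n ≤ 111: μ(1) = 1, μ(2) = -1, μ(3) = -1, μ(4) = 0, μ(5) = -1, μ(6) = 1, μ(7) = -1, μ(8) = 0, μ(9) = 0, μ(10) = 1, μ(11) = -1, μ(12) = 0, μ(13) = -1, μ(14) = 1, μ(15) = 1, μ(16) = 0, μ(17) = -1, μ(18) = 0, μ(19) = -1, μ(20) = 0, μ(21) = 1, μ(22) = 1, μ(23) = -1, μ(24) = 0, μ(25) = 0, μ(26) = 1, μ(27) = 0, μ(28) = 0, μ(29) = -1, μ(30) = -1, μ(31) = -1, μ(32) = 0, μ(33) = 1, μ(34) = 1, μ(35) = 1, μ(36) = 0, μ(37) = -1, μ(38) = 1, μ(39) = 1, μ(40) = 0, μ(41) = -1, μ(42) = -1, μ(43) = -1, μ(44) = 0, μ(45) = 0, μ(46) = 1, μ(47) = -1, μ(48) = 0, μ(49) = 0, μ(50) = 0, μ(51) = 1, μ(52) = 0, μ(53) = -1, μ(54) = 0, μ(55) = 1, μ(56) = 0, μ(57) = 1, μ(58) = 1, μ(59) = -1, μ(60) = 0, μ(61) = -1, μ(62) = 1, μ(63) = 0, μ(64) = 0, μ(65) = 1, μ(66) = -1, μ(67) = -1, μ(68) = 0, μ(69) = 1, μ(70) = -1, μ(71) = -1, μ(72) = 0, μ(73) = -1, μ(74) = 1, μ(75) = 0, μ(76) = 0, μ(77) = 1, μ(78) = -1, μ(79) = -1, μ(80) = 0, μ(81) = 0, μ(82) = 1, μ(83) = -1, μ(84) = 0, μ(85) = 1, μ(86) = 1, μ(87) = 1, μ(88) = 0, μ(89) = -1, μ(90) = 0, μ(91) = 1, μ(92) = 0, μ(93) = 1, μ(94) = 1, μ(95) = 1, μ(96) = 0, μ(97) = -1, μ(98) = 0, μ(99) = 0, μ(100) = 0, μ(101) = -1, μ(102) = -1, μ(103) = -1, μ(104) = 0, μ(105) = -1, μ(106) = 1, μ(107) = -1, μ(108) = 0, μ(109) = -1, μ(110) = -1, μ(111) = 1. Summing all 111 values: -4. (Mertens function M(x) = Σ_{n ≤ x} μ(n); on average M(x) should be small (PNT ⟺ M(x) = o(x)).)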